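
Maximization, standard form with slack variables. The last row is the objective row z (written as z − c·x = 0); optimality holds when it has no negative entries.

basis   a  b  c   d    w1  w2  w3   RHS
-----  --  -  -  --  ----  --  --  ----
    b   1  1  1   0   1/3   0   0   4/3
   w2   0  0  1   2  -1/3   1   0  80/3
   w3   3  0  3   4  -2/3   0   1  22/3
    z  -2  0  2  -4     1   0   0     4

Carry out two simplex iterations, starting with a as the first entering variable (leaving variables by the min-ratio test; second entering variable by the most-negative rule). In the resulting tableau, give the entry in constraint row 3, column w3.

Ratio test on column a — row 1: (4/3)/1 = 4/3; row 2: entry 0 ≤ 0; row 3: (22/3)/3 = 22/9. Minimum is 4/3 at row 1 (b leaves); pivot element 1.
Divide row 1 by 1; eliminate column a from the other rows.
Second iteration: most negative z-row entry is -4 in column d, so d enters.
Ratio test on column d — row 1: entry 0 ≤ 0; row 2: (80/3)/2 = 40/3; row 3: (10/3)/4 = 5/6. Minimum is 5/6 at row 3 (w3 leaves); pivot element 4.
Divide row 3 by 4; eliminate column d from the other rows.
After both pivots, the entry at constraint row 3, column w3 is 1/4.

1/4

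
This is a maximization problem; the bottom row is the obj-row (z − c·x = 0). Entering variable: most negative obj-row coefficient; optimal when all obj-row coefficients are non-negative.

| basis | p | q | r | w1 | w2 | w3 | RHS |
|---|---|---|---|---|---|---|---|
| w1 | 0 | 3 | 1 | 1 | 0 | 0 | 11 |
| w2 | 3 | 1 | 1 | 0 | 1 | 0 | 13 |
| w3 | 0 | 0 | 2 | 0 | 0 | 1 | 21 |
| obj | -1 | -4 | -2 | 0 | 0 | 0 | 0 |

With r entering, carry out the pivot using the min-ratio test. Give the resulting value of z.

Ratio test on column r — row 1: 11/1 = 11; row 2: 13/1 = 13; row 3: 21/2 = 21/2. Minimum is 21/2 at row 3 (w3 leaves); pivot element 2.
Pivot on row 3; the obj-row RHS becomes 0 − (-2)·(21/2) = 21.

21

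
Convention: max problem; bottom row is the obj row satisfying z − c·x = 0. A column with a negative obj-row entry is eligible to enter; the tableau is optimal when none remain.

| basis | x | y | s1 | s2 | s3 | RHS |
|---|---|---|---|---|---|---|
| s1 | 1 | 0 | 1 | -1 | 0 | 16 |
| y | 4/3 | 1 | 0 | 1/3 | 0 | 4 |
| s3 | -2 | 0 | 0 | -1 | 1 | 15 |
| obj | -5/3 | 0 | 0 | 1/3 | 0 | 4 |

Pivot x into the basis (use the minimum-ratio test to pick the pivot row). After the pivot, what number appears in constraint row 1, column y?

Ratio test on column x — row 1: 16/1 = 16; row 2: 4/(4/3) = 3; row 3: entry -2 ≤ 0. Minimum is 3 at row 2 (y leaves); pivot element 4/3.
Divide row 2 by 4/3; eliminate column x from the other rows.
Row 1 update in column y: 0 − 1·(3/4) = -3/4.

-3/4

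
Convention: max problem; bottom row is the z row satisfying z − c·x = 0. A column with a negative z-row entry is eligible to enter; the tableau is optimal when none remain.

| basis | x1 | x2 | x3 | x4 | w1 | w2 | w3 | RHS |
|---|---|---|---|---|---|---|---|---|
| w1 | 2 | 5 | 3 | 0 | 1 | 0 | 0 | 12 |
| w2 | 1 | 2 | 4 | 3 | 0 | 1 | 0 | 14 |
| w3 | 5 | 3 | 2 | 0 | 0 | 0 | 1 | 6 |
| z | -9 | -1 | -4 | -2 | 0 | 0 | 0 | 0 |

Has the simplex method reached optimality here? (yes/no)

The z-row has a negative entry -9 in column x1, so it is not optimal.

no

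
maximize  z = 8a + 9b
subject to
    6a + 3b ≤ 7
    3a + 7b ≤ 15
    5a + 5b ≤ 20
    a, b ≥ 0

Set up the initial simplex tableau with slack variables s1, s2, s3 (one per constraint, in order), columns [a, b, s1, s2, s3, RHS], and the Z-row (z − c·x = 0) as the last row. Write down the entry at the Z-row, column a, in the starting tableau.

The Z-row carries the negated objective coefficients: the a entry is -8.

-8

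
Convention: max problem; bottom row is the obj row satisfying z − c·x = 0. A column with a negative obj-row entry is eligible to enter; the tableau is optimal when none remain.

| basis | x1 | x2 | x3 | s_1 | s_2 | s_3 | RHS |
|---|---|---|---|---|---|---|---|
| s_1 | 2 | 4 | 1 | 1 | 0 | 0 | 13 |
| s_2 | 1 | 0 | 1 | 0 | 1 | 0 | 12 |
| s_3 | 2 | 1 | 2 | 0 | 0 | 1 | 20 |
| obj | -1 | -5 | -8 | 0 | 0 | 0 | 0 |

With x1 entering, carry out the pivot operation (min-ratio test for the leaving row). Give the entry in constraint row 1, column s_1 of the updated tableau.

1/2

Ratio test on column x1 — row 1: 13/2 = 13/2; row 2: 12/1 = 12; row 3: 20/2 = 10. Minimum is 13/2 at row 1 (s_1 leaves); pivot element 2.
Divide row 1 by 2; eliminate column x1 from the other rows.
In the new row 1, the s_1 entry is the old entry divided by the pivot: 1/2 = 1/2.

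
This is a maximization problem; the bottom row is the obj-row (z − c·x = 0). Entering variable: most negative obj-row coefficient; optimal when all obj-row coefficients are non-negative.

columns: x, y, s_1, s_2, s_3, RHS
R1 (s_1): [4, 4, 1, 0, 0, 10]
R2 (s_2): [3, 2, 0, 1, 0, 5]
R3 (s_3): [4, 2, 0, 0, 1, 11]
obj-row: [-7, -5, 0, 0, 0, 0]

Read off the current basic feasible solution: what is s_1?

10

s_1 is basic (row 1); its value is the RHS of that row, 10.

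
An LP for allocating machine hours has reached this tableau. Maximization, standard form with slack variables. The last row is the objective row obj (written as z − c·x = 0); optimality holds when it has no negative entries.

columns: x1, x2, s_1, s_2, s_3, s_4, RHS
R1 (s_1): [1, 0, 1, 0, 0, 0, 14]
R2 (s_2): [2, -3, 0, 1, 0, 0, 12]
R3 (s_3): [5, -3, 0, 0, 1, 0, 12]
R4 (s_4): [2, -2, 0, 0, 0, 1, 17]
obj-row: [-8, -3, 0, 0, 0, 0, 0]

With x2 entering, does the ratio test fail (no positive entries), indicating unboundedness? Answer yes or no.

Every constraint-row entry in column x2 is ≤ 0, so increasing x2 is unbounded.

yes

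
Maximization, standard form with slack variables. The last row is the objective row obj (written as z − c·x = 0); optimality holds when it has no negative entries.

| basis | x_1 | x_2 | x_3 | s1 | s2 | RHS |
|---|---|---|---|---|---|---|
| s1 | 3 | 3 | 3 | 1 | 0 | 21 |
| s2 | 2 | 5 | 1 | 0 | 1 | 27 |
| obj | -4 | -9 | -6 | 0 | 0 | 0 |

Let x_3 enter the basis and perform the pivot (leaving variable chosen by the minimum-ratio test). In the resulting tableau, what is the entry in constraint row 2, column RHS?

Ratio test on column x_3 — row 1: 21/3 = 7; row 2: 27/1 = 27. Minimum is 7 at row 1 (s1 leaves); pivot element 3.
Divide row 1 by 3; eliminate column x_3 from the other rows.
Row 2 update in column RHS: 27 − 1·7 = 20.

20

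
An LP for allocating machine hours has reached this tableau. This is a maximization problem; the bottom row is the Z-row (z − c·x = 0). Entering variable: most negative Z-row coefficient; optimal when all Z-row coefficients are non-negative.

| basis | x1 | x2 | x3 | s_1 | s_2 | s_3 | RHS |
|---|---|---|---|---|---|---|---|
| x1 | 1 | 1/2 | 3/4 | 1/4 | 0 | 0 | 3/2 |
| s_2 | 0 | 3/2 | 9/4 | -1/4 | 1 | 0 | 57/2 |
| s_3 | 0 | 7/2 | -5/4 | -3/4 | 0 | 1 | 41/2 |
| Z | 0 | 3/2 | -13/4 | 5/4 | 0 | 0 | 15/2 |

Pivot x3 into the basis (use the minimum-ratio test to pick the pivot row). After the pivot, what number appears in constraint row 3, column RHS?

23

Ratio test on column x3 — row 1: (3/2)/(3/4) = 2; row 2: (57/2)/(9/4) = 38/3; row 3: entry -5/4 ≤ 0. Minimum is 2 at row 1 (x1 leaves); pivot element 3/4.
Divide row 1 by 3/4; eliminate column x3 from the other rows.
Row 3 update in column RHS: 41/2 − (-5/4)·2 = 23.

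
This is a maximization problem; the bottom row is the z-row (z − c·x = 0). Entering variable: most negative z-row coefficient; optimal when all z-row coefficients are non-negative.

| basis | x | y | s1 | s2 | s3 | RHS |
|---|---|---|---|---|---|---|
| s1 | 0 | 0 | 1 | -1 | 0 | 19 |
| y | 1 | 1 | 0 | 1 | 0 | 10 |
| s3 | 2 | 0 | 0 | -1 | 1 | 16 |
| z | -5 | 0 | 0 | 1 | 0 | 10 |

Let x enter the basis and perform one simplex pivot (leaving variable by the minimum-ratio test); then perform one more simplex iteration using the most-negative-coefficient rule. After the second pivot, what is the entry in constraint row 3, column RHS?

26/3

Ratio test on column x — row 1: entry 0 ≤ 0; row 2: 10/1 = 10; row 3: 16/2 = 8. Minimum is 8 at row 3 (s3 leaves); pivot element 2.
Divide row 3 by 2; eliminate column x from the other rows.
Second iteration: most negative z-row entry is -3/2 in column s2, so s2 enters.
Ratio test on column s2 — row 1: entry -1 ≤ 0; row 2: 2/(3/2) = 4/3; row 3: entry -1/2 ≤ 0. Minimum is 4/3 at row 2 (y leaves); pivot element 3/2.
Divide row 2 by 3/2; eliminate column s2 from the other rows.
After both pivots, the entry at constraint row 3, column RHS is 26/3.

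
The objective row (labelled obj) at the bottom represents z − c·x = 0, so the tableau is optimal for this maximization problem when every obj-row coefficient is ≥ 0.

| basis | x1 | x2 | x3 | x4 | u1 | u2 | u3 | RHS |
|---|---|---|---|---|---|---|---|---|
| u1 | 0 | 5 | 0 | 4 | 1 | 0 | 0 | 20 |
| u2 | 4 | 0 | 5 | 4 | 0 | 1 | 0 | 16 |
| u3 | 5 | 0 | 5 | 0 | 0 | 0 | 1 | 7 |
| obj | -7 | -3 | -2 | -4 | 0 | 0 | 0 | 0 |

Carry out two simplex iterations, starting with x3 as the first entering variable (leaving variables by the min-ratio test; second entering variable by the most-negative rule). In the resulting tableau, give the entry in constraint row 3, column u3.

1/5

Ratio test on column x3 — row 1: entry 0 ≤ 0; row 2: 16/5 = 16/5; row 3: 7/5 = 7/5. Minimum is 7/5 at row 3 (u3 leaves); pivot element 5.
Divide row 3 by 5; eliminate column x3 from the other rows.
Second iteration: most negative obj-row entry is -5 in column x1, so x1 enters.
Ratio test on column x1 — row 1: entry 0 ≤ 0; row 2: entry -1 ≤ 0; row 3: (7/5)/1 = 7/5. Minimum is 7/5 at row 3 (x3 leaves); pivot element 1.
Divide row 3 by 1; eliminate column x1 from the other rows.
After both pivots, the entry at constraint row 3, column u3 is 1/5.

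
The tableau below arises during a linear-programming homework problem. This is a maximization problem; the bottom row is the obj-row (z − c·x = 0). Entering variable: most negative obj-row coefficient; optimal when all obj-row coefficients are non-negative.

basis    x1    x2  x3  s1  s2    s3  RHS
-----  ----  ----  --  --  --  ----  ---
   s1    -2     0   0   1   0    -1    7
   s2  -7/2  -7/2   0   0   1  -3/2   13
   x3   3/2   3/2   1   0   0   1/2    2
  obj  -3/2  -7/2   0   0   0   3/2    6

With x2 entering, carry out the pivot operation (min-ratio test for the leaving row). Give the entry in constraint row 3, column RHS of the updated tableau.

4/3

Ratio test on column x2 — row 1: entry 0 ≤ 0; row 2: entry -7/2 ≤ 0; row 3: 2/(3/2) = 4/3. Minimum is 4/3 at row 3 (x3 leaves); pivot element 3/2.
Divide row 3 by 3/2; eliminate column x2 from the other rows.
In the new row 3, the RHS entry is the old entry divided by the pivot: 2/(3/2) = 4/3.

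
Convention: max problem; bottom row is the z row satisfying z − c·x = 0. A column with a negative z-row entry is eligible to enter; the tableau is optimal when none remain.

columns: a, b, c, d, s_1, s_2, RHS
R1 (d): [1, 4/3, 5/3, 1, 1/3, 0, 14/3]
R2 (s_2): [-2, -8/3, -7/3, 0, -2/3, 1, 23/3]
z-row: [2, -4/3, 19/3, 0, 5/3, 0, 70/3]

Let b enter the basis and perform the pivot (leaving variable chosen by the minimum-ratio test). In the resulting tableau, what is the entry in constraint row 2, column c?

1

Ratio test on column b — row 1: (14/3)/(4/3) = 7/2; row 2: entry -8/3 ≤ 0. Minimum is 7/2 at row 1 (d leaves); pivot element 4/3.
Divide row 1 by 4/3; eliminate column b from the other rows.
Row 2 update in column c: -7/3 − (-8/3)·(5/4) = 1.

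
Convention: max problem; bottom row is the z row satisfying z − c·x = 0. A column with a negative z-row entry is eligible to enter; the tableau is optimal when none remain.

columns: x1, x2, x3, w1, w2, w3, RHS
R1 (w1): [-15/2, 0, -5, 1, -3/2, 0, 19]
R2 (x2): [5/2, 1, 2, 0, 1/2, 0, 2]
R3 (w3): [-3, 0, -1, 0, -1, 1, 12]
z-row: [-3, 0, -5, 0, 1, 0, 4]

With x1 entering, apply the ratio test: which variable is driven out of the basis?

x2

Column x1 entries and ratios — w1: -15/2 ≤ 0, skip; x2: 2/(5/2) = 4/5; w3: -3 ≤ 0, skip.
Smallest ratio is 4/5 in the row of x2, so x2 leaves.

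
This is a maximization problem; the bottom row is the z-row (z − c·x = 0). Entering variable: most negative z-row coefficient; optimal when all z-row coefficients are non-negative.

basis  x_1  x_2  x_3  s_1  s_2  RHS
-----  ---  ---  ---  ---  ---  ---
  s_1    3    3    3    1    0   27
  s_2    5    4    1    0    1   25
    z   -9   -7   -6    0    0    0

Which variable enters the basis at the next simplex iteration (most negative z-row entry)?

Negative z-row entries: x_1: -9, x_2: -7, x_3: -6.
The most negative is -9 in column x_1, so x_1 enters.

x_1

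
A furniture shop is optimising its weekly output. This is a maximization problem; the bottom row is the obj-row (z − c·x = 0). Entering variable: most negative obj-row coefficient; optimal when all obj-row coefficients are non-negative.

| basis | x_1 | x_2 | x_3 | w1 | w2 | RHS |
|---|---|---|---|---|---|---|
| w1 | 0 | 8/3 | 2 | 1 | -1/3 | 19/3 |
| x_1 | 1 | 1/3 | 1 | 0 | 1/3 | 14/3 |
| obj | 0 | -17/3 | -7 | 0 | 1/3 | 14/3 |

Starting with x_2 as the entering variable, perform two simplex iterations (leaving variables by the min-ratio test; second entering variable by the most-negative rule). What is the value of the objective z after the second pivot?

Ratio test on column x_2 — row 1: (19/3)/(8/3) = 19/8; row 2: (14/3)/(1/3) = 14. Minimum is 19/8 at row 1 (w1 leaves); pivot element 8/3.
Pivot on row 1; the obj-row RHS becomes 14/3 − (-17/3)·(19/8) = 145/8.
Next entering variable (most negative obj-row entry -11/4): x_3.
Ratio test on column x_3 — row 1: (19/8)/(3/4) = 19/6; row 2: (31/8)/(3/4) = 31/6. Minimum is 19/6 at row 1 (x_2 leaves); pivot element 3/4.
After the second pivot the obj-row RHS is 145/8 − (-11/4)·(19/6) = 161/6.

161/6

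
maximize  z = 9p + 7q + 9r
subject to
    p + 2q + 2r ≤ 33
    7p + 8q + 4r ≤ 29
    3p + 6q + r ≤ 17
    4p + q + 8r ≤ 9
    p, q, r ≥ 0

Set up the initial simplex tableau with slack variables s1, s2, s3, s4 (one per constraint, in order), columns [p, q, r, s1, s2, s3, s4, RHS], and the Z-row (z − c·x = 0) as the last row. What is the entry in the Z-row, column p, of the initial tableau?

-9

The Z-row carries the negated objective coefficients: the p entry is -9.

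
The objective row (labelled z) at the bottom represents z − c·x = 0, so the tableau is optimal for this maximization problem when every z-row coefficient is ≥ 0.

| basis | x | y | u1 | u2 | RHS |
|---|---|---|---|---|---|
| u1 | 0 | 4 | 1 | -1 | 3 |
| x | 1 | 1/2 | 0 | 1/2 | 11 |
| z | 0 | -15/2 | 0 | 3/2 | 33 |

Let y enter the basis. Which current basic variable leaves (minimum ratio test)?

Column y entries and ratios — u1: 3/4 = 3/4; x: 11/(1/2) = 22.
Smallest ratio is 3/4 in the row of u1, so u1 leaves.

u1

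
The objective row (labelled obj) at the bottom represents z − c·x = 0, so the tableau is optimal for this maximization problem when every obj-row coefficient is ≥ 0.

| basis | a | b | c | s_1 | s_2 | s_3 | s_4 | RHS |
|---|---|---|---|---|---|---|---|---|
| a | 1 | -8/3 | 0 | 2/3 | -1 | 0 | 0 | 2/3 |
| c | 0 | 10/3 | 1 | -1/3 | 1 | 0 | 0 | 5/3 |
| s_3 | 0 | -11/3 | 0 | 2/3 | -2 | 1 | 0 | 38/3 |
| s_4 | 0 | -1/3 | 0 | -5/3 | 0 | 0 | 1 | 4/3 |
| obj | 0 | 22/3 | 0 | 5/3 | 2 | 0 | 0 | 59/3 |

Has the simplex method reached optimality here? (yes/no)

yes

Every obj-row coefficient is ≥ 0, so the tableau is optimal.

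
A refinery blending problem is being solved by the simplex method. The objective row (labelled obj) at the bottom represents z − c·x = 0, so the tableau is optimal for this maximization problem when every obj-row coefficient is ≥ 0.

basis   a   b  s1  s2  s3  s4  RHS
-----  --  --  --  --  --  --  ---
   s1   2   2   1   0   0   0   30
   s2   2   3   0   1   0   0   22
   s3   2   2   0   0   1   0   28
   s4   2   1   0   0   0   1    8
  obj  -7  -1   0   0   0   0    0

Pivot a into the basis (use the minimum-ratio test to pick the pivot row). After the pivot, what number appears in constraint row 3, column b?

Ratio test on column a — row 1: 30/2 = 15; row 2: 22/2 = 11; row 3: 28/2 = 14; row 4: 8/2 = 4. Minimum is 4 at row 4 (s4 leaves); pivot element 2.
Divide row 4 by 2; eliminate column a from the other rows.
Row 3 update in column b: 2 − 2·(1/2) = 1.

1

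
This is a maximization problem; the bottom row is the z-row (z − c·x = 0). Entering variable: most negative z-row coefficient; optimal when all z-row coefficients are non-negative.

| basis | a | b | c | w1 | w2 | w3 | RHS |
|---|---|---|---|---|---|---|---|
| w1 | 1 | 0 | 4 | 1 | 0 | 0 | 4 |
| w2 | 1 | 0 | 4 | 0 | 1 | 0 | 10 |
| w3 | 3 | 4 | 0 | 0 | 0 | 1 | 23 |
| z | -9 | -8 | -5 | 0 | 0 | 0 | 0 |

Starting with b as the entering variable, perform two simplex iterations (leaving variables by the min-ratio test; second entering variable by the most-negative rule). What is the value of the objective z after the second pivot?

51

Ratio test on column b — row 1: entry 0 ≤ 0; row 2: entry 0 ≤ 0; row 3: 23/4 = 23/4. Minimum is 23/4 at row 3 (w3 leaves); pivot element 4.
Pivot on row 3; the z-row RHS becomes 0 − (-8)·(23/4) = 46.
Next entering variable (most negative z-row entry -5): c.
Ratio test on column c — row 1: 4/4 = 1; row 2: 10/4 = 5/2; row 3: entry 0 ≤ 0. Minimum is 1 at row 1 (w1 leaves); pivot element 4.
After the second pivot the z-row RHS is 46 − (-5)·1 = 51.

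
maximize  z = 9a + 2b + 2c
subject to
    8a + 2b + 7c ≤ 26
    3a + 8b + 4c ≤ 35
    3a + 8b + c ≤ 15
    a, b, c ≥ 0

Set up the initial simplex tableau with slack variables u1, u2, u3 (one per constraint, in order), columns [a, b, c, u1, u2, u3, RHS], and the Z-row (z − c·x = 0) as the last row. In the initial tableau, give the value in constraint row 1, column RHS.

The RHS of constraint 1 is b_1 = 26.

26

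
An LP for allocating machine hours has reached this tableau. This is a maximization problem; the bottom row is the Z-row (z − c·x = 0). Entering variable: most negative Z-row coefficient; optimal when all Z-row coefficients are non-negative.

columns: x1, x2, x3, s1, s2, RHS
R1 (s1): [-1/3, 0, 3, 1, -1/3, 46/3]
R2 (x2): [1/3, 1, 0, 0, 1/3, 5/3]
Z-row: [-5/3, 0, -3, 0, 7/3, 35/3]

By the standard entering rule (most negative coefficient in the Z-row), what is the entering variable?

x3

Negative Z-row entries: x1: -5/3, x3: -3.
The most negative is -3 in column x3, so x3 enters.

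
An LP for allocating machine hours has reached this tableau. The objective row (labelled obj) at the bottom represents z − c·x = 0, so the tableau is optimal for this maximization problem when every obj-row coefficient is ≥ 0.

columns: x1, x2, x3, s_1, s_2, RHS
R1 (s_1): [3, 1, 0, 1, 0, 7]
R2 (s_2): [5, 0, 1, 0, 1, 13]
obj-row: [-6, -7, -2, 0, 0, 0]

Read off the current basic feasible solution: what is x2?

x2 is not in the basis, so in the current basic feasible solution x2 = 0.

0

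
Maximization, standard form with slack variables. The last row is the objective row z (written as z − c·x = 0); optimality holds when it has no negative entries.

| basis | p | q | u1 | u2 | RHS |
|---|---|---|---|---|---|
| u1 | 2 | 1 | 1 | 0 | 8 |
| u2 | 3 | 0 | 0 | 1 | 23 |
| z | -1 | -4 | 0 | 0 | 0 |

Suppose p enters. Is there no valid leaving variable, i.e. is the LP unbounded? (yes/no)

Column p has positive entries in row(s) 1, 2, so the ratio test bounds it — not unbounded.

no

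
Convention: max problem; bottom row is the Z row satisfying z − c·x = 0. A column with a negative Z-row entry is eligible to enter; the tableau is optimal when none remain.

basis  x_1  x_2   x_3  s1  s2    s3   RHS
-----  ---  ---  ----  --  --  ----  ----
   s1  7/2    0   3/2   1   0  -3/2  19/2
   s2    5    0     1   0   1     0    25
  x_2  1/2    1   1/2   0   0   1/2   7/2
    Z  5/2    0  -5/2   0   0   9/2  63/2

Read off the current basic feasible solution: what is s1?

19/2

s1 is basic (row 1); its value is the RHS of that row, 19/2.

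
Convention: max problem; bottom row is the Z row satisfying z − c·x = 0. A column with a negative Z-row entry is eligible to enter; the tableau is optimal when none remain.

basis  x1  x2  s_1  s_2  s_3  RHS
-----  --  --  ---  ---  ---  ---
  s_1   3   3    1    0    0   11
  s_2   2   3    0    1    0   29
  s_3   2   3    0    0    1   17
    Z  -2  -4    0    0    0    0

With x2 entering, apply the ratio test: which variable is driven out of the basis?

Column x2 entries and ratios — s_1: 11/3 = 11/3; s_2: 29/3 = 29/3; s_3: 17/3 = 17/3.
Smallest ratio is 11/3 in the row of s_1, so s_1 leaves.

s_1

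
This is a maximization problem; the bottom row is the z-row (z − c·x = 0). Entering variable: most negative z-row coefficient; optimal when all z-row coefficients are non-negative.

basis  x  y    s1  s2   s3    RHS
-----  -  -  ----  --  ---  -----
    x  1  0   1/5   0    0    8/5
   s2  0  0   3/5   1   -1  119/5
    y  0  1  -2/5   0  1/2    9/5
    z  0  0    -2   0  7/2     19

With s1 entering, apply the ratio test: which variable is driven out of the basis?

Column s1 entries and ratios — x: (8/5)/(1/5) = 8; s2: (119/5)/(3/5) = 119/3; y: -2/5 ≤ 0, skip.
Smallest ratio is 8 in the row of x, so x leaves.

x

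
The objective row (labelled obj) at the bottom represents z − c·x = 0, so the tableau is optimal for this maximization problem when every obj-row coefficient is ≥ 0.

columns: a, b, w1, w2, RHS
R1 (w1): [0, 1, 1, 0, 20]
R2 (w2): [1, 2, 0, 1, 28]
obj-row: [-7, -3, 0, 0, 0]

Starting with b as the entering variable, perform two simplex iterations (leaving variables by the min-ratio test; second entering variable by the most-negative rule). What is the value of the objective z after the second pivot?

196

Ratio test on column b — row 1: 20/1 = 20; row 2: 28/2 = 14. Minimum is 14 at row 2 (w2 leaves); pivot element 2.
Pivot on row 2; the obj-row RHS becomes 0 − (-3)·14 = 42.
Next entering variable (most negative obj-row entry -11/2): a.
Ratio test on column a — row 1: entry -1/2 ≤ 0; row 2: 14/(1/2) = 28. Minimum is 28 at row 2 (b leaves); pivot element 1/2.
After the second pivot the obj-row RHS is 42 − (-11/2)·28 = 196.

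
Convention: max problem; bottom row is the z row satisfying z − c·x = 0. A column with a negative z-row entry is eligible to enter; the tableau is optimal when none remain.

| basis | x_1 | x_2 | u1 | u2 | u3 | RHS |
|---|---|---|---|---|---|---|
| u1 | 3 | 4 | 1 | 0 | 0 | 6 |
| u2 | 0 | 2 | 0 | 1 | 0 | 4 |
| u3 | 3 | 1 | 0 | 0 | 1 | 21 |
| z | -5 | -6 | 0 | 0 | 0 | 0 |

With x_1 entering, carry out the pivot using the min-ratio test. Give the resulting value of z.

Ratio test on column x_1 — row 1: 6/3 = 2; row 2: entry 0 ≤ 0; row 3: 21/3 = 7. Minimum is 2 at row 1 (u1 leaves); pivot element 3.
Pivot on row 1; the z-row RHS becomes 0 − (-5)·2 = 10.

10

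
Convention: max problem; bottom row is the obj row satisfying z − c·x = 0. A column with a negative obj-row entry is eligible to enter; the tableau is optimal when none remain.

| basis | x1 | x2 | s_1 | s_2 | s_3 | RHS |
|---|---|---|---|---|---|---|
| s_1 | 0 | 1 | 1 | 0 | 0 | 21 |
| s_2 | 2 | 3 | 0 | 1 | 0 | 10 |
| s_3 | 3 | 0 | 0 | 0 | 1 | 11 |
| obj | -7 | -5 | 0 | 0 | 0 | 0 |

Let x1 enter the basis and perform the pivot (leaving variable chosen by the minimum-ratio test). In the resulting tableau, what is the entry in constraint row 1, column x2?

Ratio test on column x1 — row 1: entry 0 ≤ 0; row 2: 10/2 = 5; row 3: 11/3 = 11/3. Minimum is 11/3 at row 3 (s_3 leaves); pivot element 3.
Divide row 3 by 3; eliminate column x1 from the other rows.
Row 1 update in column x2: 1 − 0·0 = 1.

1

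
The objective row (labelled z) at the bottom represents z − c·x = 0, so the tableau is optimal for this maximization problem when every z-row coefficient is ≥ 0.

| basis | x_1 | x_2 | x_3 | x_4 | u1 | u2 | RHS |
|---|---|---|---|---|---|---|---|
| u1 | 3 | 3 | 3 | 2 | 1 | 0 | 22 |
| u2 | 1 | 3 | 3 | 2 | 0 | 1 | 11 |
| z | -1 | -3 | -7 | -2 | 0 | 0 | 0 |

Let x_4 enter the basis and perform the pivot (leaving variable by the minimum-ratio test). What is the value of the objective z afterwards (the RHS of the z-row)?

Ratio test on column x_4 — row 1: 22/2 = 11; row 2: 11/2 = 11/2. Minimum is 11/2 at row 2 (u2 leaves); pivot element 2.
Pivot on row 2; the z-row RHS becomes 0 − (-2)·(11/2) = 11.

11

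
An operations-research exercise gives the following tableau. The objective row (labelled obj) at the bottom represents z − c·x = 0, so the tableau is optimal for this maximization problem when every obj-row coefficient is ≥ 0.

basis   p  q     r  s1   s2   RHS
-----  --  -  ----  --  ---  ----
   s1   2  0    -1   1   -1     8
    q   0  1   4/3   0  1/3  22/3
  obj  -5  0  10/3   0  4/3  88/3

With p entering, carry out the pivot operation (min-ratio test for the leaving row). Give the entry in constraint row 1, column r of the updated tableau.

-1/2

Ratio test on column p — row 1: 8/2 = 4; row 2: entry 0 ≤ 0. Minimum is 4 at row 1 (s1 leaves); pivot element 2.
Divide row 1 by 2; eliminate column p from the other rows.
In the new row 1, the r entry is the old entry divided by the pivot: (-1)/2 = -1/2.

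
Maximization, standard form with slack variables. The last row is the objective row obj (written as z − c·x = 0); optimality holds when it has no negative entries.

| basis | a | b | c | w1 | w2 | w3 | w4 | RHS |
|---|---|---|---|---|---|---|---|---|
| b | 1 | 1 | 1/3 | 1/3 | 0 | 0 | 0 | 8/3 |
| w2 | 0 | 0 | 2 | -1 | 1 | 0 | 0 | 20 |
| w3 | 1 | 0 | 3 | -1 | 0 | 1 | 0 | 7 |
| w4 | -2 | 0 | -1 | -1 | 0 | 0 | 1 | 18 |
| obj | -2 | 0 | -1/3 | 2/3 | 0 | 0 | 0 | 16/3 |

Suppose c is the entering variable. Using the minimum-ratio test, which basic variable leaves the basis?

Column c entries and ratios — b: (8/3)/(1/3) = 8; w2: 20/2 = 10; w3: 7/3 = 7/3; w4: -1 ≤ 0, skip.
Smallest ratio is 7/3 in the row of w3, so w3 leaves.

w3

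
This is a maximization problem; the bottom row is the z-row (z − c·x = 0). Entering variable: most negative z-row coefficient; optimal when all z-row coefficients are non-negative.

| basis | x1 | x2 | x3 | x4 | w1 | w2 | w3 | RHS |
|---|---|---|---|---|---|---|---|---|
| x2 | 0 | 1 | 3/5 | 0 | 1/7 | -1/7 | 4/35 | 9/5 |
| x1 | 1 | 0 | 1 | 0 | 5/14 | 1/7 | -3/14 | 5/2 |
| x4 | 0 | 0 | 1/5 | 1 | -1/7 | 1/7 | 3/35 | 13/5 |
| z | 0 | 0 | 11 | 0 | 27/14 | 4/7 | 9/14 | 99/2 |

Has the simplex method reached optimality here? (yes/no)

yes

Every z-row coefficient is ≥ 0, so the tableau is optimal.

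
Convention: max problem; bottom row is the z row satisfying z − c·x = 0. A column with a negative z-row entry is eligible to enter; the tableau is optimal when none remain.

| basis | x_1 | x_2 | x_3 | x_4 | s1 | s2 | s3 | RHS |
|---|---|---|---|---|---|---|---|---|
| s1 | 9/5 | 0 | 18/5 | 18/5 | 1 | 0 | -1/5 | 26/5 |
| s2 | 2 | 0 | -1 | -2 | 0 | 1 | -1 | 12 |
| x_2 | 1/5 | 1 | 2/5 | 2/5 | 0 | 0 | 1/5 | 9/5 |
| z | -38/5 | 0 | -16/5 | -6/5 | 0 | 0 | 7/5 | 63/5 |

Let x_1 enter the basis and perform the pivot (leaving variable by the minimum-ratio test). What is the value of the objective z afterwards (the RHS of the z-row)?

311/9

Ratio test on column x_1 — row 1: (26/5)/(9/5) = 26/9; row 2: 12/2 = 6; row 3: (9/5)/(1/5) = 9. Minimum is 26/9 at row 1 (s1 leaves); pivot element 9/5.
Pivot on row 1; the z-row RHS becomes 63/5 − (-38/5)·(26/9) = 311/9.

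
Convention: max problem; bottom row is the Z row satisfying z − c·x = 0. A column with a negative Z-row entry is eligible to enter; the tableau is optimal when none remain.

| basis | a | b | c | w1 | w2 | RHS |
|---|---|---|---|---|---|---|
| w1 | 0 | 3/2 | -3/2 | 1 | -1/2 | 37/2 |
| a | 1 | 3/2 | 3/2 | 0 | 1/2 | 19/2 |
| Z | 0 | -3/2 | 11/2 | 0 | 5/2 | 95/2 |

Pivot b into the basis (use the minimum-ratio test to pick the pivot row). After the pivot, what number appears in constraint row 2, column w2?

Ratio test on column b — row 1: (37/2)/(3/2) = 37/3; row 2: (19/2)/(3/2) = 19/3. Minimum is 19/3 at row 2 (a leaves); pivot element 3/2.
Divide row 2 by 3/2; eliminate column b from the other rows.
In the new row 2, the w2 entry is the old entry divided by the pivot: (1/2)/(3/2) = 1/3.

1/3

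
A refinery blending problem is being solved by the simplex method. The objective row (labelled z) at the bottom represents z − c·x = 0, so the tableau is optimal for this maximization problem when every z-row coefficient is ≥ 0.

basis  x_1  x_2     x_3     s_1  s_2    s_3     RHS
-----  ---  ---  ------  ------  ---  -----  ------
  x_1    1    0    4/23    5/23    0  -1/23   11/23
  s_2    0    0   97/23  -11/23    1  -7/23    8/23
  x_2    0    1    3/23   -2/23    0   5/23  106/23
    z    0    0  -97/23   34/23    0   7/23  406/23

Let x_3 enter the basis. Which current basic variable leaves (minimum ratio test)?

Column x_3 entries and ratios — x_1: (11/23)/(4/23) = 11/4; s_2: (8/23)/(97/23) = 8/97; x_2: (106/23)/(3/23) = 106/3.
Smallest ratio is 8/97 in the row of s_2, so s_2 leaves.

s_2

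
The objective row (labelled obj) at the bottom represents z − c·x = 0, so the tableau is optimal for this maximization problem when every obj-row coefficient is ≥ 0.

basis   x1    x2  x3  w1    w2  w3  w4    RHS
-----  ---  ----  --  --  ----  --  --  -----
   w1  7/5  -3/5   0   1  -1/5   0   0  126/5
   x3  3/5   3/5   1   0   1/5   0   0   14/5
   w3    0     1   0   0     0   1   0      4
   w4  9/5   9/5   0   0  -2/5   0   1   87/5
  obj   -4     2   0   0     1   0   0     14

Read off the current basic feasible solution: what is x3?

14/5

x3 is basic (row 2); its value is the RHS of that row, 14/5.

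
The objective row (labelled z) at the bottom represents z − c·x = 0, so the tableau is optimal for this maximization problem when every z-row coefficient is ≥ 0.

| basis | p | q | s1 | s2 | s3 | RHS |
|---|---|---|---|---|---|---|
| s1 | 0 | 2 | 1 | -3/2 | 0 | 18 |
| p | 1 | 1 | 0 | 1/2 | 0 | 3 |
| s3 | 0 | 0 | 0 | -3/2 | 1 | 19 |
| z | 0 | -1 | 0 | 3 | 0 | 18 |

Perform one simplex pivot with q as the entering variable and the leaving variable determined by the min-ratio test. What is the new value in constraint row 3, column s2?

-3/2

Ratio test on column q — row 1: 18/2 = 9; row 2: 3/1 = 3; row 3: entry 0 ≤ 0. Minimum is 3 at row 2 (p leaves); pivot element 1.
Divide row 2 by 1; eliminate column q from the other rows.
Row 3 update in column s2: -3/2 − 0·(1/2) = -3/2.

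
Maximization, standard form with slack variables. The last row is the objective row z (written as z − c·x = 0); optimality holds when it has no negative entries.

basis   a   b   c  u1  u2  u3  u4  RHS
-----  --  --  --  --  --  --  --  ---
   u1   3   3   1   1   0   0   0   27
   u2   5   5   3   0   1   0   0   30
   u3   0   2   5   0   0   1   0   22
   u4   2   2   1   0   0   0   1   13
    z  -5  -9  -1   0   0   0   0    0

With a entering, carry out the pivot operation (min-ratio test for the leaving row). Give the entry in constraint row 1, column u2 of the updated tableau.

-3/5

Ratio test on column a — row 1: 27/3 = 9; row 2: 30/5 = 6; row 3: entry 0 ≤ 0; row 4: 13/2 = 13/2. Minimum is 6 at row 2 (u2 leaves); pivot element 5.
Divide row 2 by 5; eliminate column a from the other rows.
Row 1 update in column u2: 0 − 3·(1/5) = -3/5.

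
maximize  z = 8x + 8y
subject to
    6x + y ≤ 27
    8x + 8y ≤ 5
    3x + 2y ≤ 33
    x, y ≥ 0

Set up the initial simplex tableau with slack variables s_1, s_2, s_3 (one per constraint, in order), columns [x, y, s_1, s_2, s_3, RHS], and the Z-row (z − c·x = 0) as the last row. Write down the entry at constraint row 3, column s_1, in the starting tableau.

0

Slack s_1 belongs to constraint 1; its column is the unit vector e_1, so the entry in row 3 is 0.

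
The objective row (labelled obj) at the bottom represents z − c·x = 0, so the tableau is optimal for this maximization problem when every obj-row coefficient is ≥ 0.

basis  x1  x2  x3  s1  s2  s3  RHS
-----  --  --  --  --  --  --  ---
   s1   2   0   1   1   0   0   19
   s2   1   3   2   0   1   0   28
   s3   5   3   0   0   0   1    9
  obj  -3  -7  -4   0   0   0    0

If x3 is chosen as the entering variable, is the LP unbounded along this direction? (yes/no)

Column x3 has positive entries in row(s) 1, 2, so the ratio test bounds it — not unbounded.

no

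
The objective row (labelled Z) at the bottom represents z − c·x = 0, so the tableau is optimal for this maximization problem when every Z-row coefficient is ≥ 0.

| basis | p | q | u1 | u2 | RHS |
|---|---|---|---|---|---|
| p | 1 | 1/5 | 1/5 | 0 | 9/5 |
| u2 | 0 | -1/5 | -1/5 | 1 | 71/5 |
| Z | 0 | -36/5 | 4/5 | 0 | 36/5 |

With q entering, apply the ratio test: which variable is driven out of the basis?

Column q entries and ratios — p: (9/5)/(1/5) = 9; u2: -1/5 ≤ 0, skip.
Smallest ratio is 9 in the row of p, so p leaves.

p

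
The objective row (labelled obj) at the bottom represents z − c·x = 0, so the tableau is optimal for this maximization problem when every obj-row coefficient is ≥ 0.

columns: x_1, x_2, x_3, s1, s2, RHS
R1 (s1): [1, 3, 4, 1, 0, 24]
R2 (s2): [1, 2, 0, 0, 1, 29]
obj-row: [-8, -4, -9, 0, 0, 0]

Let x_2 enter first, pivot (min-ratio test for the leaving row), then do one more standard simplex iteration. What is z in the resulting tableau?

192

Ratio test on column x_2 — row 1: 24/3 = 8; row 2: 29/2 = 29/2. Minimum is 8 at row 1 (s1 leaves); pivot element 3.
Pivot on row 1; the obj-row RHS becomes 0 − (-4)·8 = 32.
Next entering variable (most negative obj-row entry -20/3): x_1.
Ratio test on column x_1 — row 1: 8/(1/3) = 24; row 2: 13/(1/3) = 39. Minimum is 24 at row 1 (x_2 leaves); pivot element 1/3.
After the second pivot the obj-row RHS is 32 − (-20/3)·24 = 192.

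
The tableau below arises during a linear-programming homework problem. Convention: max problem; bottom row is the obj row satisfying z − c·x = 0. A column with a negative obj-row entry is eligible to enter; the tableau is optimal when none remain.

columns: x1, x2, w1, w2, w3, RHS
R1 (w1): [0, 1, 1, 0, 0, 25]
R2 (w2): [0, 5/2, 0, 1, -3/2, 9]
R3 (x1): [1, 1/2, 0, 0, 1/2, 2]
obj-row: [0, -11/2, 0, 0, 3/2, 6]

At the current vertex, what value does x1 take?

2

x1 is basic (row 3); its value is the RHS of that row, 2.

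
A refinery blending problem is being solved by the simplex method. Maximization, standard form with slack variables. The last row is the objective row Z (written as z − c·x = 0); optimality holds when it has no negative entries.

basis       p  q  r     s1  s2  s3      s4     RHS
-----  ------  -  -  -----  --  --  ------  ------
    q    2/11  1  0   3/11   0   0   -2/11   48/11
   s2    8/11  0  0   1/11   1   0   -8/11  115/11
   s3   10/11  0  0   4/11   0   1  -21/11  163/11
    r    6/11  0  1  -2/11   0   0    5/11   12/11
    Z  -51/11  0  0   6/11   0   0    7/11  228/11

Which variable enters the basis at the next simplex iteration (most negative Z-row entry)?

Negative Z-row entries: p: -51/11.
The most negative is -51/11 in column p, so p enters.

p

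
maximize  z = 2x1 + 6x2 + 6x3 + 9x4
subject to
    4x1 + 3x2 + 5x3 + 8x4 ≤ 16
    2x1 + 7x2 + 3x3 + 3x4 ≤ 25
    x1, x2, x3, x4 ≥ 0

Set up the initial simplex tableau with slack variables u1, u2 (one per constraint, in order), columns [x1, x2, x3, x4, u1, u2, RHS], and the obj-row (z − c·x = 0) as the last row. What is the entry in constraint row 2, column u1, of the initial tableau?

0

Slack u1 belongs to constraint 1; its column is the unit vector e_1, so the entry in row 2 is 0.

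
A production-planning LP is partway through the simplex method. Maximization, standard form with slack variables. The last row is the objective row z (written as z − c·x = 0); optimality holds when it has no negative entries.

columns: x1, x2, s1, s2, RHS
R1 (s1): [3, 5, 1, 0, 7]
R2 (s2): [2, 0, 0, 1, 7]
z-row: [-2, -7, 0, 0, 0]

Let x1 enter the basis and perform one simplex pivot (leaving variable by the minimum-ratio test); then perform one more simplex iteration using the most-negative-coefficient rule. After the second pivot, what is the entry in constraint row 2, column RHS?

7

Ratio test on column x1 — row 1: 7/3 = 7/3; row 2: 7/2 = 7/2. Minimum is 7/3 at row 1 (s1 leaves); pivot element 3.
Divide row 1 by 3; eliminate column x1 from the other rows.
Second iteration: most negative z-row entry is -11/3 in column x2, so x2 enters.
Ratio test on column x2 — row 1: (7/3)/(5/3) = 7/5; row 2: entry -10/3 ≤ 0. Minimum is 7/5 at row 1 (x1 leaves); pivot element 5/3.
Divide row 1 by 5/3; eliminate column x2 from the other rows.
After both pivots, the entry at constraint row 2, column RHS is 7.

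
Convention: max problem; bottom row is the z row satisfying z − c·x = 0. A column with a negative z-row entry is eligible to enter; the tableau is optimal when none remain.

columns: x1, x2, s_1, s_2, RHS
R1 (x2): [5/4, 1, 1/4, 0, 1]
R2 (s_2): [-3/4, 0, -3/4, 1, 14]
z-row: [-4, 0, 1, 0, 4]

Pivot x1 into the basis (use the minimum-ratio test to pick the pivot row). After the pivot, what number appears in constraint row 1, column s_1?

1/5

Ratio test on column x1 — row 1: 1/(5/4) = 4/5; row 2: entry -3/4 ≤ 0. Minimum is 4/5 at row 1 (x2 leaves); pivot element 5/4.
Divide row 1 by 5/4; eliminate column x1 from the other rows.
In the new row 1, the s_1 entry is the old entry divided by the pivot: (1/4)/(5/4) = 1/5.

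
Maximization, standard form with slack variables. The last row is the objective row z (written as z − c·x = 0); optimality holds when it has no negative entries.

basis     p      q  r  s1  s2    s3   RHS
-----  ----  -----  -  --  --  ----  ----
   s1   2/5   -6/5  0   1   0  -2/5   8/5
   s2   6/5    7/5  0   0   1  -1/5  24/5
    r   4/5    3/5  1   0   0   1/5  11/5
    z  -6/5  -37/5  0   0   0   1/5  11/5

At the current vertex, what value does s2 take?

24/5

s2 is basic (row 2); its value is the RHS of that row, 24/5.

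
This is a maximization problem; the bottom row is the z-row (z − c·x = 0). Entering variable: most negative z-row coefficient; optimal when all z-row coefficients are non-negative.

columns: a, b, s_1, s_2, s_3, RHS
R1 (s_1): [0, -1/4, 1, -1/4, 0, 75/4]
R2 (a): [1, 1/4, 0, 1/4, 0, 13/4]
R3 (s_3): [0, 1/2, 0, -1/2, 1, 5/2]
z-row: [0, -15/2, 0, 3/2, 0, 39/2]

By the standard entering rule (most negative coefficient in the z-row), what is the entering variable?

Negative z-row entries: b: -15/2.
The most negative is -15/2 in column b, so b enters.

b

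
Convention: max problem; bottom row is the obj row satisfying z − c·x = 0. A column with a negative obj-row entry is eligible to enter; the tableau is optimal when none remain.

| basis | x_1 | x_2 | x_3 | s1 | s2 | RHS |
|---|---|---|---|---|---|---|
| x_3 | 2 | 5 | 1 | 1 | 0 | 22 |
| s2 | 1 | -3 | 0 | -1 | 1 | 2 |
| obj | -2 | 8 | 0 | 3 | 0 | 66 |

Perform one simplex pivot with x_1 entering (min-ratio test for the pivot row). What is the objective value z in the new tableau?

Ratio test on column x_1 — row 1: 22/2 = 11; row 2: 2/1 = 2. Minimum is 2 at row 2 (s2 leaves); pivot element 1.
Pivot on row 2; the obj-row RHS becomes 66 − (-2)·2 = 70.

70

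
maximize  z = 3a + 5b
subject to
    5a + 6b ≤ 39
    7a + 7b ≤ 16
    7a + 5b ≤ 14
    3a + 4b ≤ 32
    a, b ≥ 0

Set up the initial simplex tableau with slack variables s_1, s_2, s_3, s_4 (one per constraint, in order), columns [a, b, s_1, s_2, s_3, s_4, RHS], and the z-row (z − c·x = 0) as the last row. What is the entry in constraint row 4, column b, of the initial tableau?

Constraint 4 has coefficient 4 on b.

4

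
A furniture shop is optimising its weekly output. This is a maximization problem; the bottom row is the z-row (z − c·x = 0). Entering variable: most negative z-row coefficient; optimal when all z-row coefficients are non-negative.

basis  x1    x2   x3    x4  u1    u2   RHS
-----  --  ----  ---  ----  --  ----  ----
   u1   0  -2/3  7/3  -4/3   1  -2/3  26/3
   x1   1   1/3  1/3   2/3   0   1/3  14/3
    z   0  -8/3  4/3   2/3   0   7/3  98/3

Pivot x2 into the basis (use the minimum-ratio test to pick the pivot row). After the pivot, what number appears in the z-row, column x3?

4

Ratio test on column x2 — row 1: entry -2/3 ≤ 0; row 2: (14/3)/(1/3) = 14. Minimum is 14 at row 2 (x1 leaves); pivot element 1/3.
Divide row 2 by 1/3; eliminate column x2 from the other rows.
z-row update in column x3: 4/3 − (-8/3)·1 = 4.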